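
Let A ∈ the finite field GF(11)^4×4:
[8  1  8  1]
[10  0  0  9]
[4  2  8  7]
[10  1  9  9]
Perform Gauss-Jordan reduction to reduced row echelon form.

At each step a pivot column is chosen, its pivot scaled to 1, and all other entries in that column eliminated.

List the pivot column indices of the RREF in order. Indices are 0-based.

pivot columns: 0, 1, 2, 3

step 1: normalize row 0 (÷8) = (1, 7, 1, 7)
  row 1: subtract 10×row0 = (0, 7, 1, 5)
  row 2: subtract 4×row0 = (0, 7, 4, 1)
  row 3: subtract 10×row0 = (0, 8, 10, 5)
step 2: normalize row 1 (÷7) = (0, 1, 8, 7)
  row 0: subtract 7×row1 = (1, 0, 0, 2)
  row 2: subtract 7×row1 = (0, 0, 3, 7)
  row 3: subtract 8×row1 = (0, 0, 1, 4)
step 3: normalize row 2 (÷3) = (0, 0, 1, 6)
  row 1: subtract 8×row2 = (0, 1, 0, 3)
  row 3: subtract 1×row2 = (0, 0, 0, 9)
step 4: normalize row 3 (÷9) = (0, 0, 0, 1)
  row 0: subtract 2×row3 = (1, 0, 0, 0)
  row 1: subtract 3×row3 = (0, 1, 0, 0)
  row 2: subtract 6×row3 = (0, 0, 1, 0)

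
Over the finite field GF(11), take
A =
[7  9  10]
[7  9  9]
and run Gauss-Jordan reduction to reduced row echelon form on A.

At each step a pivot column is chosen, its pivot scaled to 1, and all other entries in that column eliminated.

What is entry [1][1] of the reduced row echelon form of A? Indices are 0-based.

[1] R0 /= 7  ⇒  (1, 6, 3)
     R1 -= 7·R0  ⇒  (0, 0, 10)
column 1 empty below row 1
[2] R1 /= 10  ⇒  (0, 0, 1)
     R0 -= 3·R1  ⇒  (1, 6, 0)

M[1][1] = 0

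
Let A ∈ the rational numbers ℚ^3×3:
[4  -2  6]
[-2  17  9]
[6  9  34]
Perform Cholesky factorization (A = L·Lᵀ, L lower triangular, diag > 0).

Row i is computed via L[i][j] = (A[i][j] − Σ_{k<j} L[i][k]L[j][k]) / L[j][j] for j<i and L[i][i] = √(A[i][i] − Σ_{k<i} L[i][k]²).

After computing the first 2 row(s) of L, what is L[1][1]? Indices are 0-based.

L[1][1] = 4

Step 1: L[0][0] = √(4) = 2.
  L[1][0] = (-2) / L[0][0] = -1.
Step 2: L[1][1] = √(16) = 4.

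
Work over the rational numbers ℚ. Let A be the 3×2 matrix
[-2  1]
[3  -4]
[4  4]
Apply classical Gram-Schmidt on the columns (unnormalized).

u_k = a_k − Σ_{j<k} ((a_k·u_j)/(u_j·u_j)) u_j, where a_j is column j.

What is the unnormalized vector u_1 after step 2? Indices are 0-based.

Step 1: u_0 = a_0 = (-2, 3, 4).
Step 2: u_1 = a_1 − (2/29)·u_0 = (33/29, -122/29, 108/29).

u_1 = (33/29, -122/29, 108/29)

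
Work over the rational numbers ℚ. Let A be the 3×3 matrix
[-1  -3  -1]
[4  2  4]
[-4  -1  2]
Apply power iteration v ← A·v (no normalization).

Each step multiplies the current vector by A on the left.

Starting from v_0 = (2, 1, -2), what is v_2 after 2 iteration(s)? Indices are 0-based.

v_0 = (2, 1, -2).
v_1 = A·v_0 = (-3, 2, -13).
v_2 = A·v_1 = (10, -60, -16).

v_2 = (10, -60, -16)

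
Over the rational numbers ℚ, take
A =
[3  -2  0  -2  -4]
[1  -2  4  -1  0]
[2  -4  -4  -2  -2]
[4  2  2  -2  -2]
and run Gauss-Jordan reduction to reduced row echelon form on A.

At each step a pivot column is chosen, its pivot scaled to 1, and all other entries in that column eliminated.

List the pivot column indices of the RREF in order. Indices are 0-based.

pivot columns: 0, 1, 2, 3

pivot(0,0)=3: scale R0 → (1, -2/3, 0, -2/3, -4/3)
  clear (1,0): R1 −= (1)R0 → (0, -4/3, 4, -1/3, 4/3)
  clear (2,0): R2 −= (2)R0 → (0, -8/3, -4, -2/3, 2/3)
  clear (3,0): R3 −= (4)R0 → (0, 14/3, 2, 2/3, 10/3)
pivot(1,1)=-4/3: scale R1 → (0, 1, -3, 1/4, -1)
  clear (0,1): R0 −= (-2/3)R1 → (1, 0, -2, -1/2, -2)
  clear (2,1): R2 −= (-8/3)R1 → (0, 0, -12, 0, -2)
  clear (3,1): R3 −= (14/3)R1 → (0, 0, 16, -1/2, 8)
pivot(2,2)=-12: scale R2 → (0, 0, 1, 0, 1/6)
  clear (0,2): R0 −= (-2)R2 → (1, 0, 0, -1/2, -5/3)
  clear (1,2): R1 −= (-3)R2 → (0, 1, 0, 1/4, -1/2)
  clear (3,2): R3 −= (16)R2 → (0, 0, 0, -1/2, 16/3)
pivot(3,3)=-1/2: scale R3 → (0, 0, 0, 1, -32/3)
  clear (0,3): R0 −= (-1/2)R3 → (1, 0, 0, 0, -7)
  clear (1,3): R1 −= (1/4)R3 → (0, 1, 0, 0, 13/6)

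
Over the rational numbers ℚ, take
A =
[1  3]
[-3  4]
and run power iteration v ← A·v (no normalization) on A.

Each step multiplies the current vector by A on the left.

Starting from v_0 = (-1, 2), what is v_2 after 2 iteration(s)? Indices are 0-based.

v_0 = (-1, 2).
v_1 = A·v_0 = (5, 11).
v_2 = A·v_1 = (38, 29).

v_2 = (38, 29)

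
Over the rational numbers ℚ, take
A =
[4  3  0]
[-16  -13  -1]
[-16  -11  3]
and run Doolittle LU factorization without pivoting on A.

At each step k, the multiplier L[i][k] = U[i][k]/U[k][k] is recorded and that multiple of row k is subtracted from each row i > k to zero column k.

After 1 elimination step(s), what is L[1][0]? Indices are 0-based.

L[1][0] = -4

Step 1: pivot at (0,0) is 4.
  row1 ← row1 − (-4)·row0  ⇒  L[1][0]=-4, U row1=(0, -1, -1)
  row2 ← row2 − (-4)·row0  ⇒  L[2][0]=-4, U row2=(0, 1, 3)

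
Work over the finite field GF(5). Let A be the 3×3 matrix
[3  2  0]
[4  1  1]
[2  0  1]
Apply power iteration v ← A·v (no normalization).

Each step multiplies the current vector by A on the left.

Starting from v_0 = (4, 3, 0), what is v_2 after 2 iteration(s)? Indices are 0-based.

v_2 = (2, 4, 4)

v_0 = (4, 3, 0).
v_1 = A·v_0 = (3, 4, 3).
v_2 = A·v_1 = (2, 4, 4).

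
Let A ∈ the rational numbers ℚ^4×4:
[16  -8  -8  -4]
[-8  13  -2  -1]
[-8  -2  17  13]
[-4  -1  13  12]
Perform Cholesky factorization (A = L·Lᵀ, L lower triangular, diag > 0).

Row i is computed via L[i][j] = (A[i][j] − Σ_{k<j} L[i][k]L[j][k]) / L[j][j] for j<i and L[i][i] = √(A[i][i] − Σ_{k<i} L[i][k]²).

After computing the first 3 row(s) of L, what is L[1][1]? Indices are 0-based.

L[1][1] = 3

Step 1: L[0][0] = √(16) = 4.
  L[1][0] = (-8) / L[0][0] = -2.
Step 2: L[1][1] = √(9) = 3.
  L[2][0] = (-8) / L[0][0] = -2.
  L[2][1] = (-6) / L[1][1] = -2.
Step 3: L[2][2] = √(9) = 3.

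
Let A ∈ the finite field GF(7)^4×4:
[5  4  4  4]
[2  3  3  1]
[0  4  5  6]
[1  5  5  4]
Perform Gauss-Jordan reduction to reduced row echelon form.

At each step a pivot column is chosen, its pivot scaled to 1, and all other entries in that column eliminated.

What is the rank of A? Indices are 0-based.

rank = 3

[1] R0 /= 5  ⇒  (1, 5, 5, 5)
     R1 -= 2·R0  ⇒  (0, 0, 0, 5)
     R3 -= 1·R0  ⇒  (0, 0, 0, 6)
[2] R1 <-> R2
[2] R1 /= 4  ⇒  (0, 1, 3, 5)
     R0 -= 5·R1  ⇒  (1, 0, 4, 1)
column 2 empty below row 2
[3] R2 /= 5  ⇒  (0, 0, 0, 1)
     R0 -= 1·R2  ⇒  (1, 0, 4, 0)
     R1 -= 5·R2  ⇒  (0, 1, 3, 0)
     R3 -= 6·R2  ⇒  (0, 0, 0, 0)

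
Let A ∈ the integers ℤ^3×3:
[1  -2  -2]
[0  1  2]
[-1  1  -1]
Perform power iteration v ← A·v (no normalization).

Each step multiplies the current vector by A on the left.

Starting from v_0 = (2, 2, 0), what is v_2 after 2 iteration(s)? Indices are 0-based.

v_0 = (2, 2, 0).
v_1 = A·v_0 = (-2, 2, 0).
v_2 = A·v_1 = (-6, 2, 4).

v_2 = (-6, 2, 4)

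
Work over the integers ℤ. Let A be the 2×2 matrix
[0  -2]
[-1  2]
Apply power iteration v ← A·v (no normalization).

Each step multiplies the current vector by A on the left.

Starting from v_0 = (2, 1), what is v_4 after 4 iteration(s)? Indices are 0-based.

v_0 = (2, 1).
v_1 = A·v_0 = (-2, 0).
v_2 = A·v_1 = (0, 2).
v_3 = A·v_2 = (-4, 4).
v_4 = A·v_3 = (-8, 12).

v_4 = (-8, 12)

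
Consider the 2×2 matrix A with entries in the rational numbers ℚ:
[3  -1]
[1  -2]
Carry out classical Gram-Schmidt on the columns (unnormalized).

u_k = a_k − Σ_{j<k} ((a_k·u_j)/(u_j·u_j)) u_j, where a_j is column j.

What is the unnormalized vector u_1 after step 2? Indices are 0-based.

u_1 = (1/2, -3/2)

Step 1: u_0 = a_0 = (3, 1).
Step 2: u_1 = a_1 − (-1/2)·u_0 = (1/2, -3/2).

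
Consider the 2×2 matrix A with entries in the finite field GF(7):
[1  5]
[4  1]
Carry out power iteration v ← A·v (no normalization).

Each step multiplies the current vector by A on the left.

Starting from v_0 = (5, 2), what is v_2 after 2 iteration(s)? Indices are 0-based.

v_0 = (5, 2).
v_1 = A·v_0 = (1, 1).
v_2 = A·v_1 = (6, 5).

v_2 = (6, 5)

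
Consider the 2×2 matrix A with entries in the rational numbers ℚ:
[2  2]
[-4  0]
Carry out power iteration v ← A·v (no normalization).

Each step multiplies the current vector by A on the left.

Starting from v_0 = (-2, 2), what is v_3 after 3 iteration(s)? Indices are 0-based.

v_3 = (32, -64)

v_0 = (-2, 2).
v_1 = A·v_0 = (0, 8).
v_2 = A·v_1 = (16, 0).
v_3 = A·v_2 = (32, -64).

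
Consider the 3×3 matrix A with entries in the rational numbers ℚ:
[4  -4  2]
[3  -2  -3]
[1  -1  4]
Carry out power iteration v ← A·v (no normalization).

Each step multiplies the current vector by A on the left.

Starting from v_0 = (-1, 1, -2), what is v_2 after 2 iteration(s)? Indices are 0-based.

v_2 = (-72, -8, -53)

v_0 = (-1, 1, -2).
v_1 = A·v_0 = (-12, 1, -10).
v_2 = A·v_1 = (-72, -8, -53).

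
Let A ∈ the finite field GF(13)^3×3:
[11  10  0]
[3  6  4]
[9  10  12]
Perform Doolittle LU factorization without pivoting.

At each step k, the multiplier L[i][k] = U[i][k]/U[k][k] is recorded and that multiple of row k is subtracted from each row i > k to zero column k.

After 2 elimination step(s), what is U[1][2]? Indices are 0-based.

k=0: U[0][0]=11
  eliminate (1,0): mult=5, new row 1: (0, 8, 4); set L[1][0]=5
  eliminate (2,0): mult=2, new row 2: (0, 3, 12); set L[2][0]=2
k=1: U[1][1]=8
  eliminate (2,1): mult=2, new row 2: (0, 0, 4); set L[2][1]=2

U[1][2] = 4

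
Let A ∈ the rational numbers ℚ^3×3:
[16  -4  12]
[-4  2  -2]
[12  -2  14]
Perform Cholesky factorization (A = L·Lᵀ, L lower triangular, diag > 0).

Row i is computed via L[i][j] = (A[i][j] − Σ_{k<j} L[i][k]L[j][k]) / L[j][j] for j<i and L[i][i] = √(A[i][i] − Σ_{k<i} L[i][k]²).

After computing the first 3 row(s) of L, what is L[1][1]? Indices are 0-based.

L[1][1] = 1

Step 1: L[0][0] = √(16) = 4.
  L[1][0] = (-4) / L[0][0] = -1.
Step 2: L[1][1] = √(1) = 1.
  L[2][0] = (12) / L[0][0] = 3.
  L[2][1] = (1) / L[1][1] = 1.
Step 3: L[2][2] = √(4) = 2.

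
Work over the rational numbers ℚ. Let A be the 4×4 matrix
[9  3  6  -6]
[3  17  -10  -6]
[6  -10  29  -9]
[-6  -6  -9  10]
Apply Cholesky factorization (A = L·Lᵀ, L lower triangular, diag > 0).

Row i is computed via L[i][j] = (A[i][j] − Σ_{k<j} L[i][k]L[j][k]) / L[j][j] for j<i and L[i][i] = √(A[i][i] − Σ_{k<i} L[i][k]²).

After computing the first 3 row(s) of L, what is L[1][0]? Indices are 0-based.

Step 1: L[0][0] = √(9) = 3.
  L[1][0] = (3) / L[0][0] = 1.
Step 2: L[1][1] = √(16) = 4.
  L[2][0] = (6) / L[0][0] = 2.
  L[2][1] = (-12) / L[1][1] = -3.
Step 3: L[2][2] = √(16) = 4.

L[1][0] = 1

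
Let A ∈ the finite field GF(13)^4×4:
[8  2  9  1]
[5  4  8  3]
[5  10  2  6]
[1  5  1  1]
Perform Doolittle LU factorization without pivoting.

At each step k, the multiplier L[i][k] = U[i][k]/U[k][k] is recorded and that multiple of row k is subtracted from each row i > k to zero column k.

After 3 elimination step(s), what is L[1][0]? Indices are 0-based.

L[1][0] = 12

[col 0] pivot 8
  R1 -= 12*R0 → (0, 6, 4, 4)  (L[1][0] := 12)
  R2 -= 12*R0 → (0, 12, 11, 7)  (L[2][0] := 12)
  R3 -= 5*R0 → (0, 8, 8, 9)  (L[3][0] := 5)
[col 1] pivot 6
  R2 -= 2*R1 → (0, 0, 3, 12)  (L[2][1] := 2)
  R3 -= 10*R1 → (0, 0, 7, 8)  (L[3][1] := 10)
[col 2] pivot 3
  R3 -= 11*R2 → (0, 0, 0, 6)  (L[3][2] := 11)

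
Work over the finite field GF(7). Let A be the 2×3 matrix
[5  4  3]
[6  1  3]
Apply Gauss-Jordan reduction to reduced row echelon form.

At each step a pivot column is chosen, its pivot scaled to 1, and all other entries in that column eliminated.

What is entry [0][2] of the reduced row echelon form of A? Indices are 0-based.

M[0][2] = 6

pivot(0,0)=5: scale R0 → (1, 5, 2)
  clear (1,0): R1 −= (6)R0 → (0, 6, 5)
pivot(1,1)=6: scale R1 → (0, 1, 2)
  clear (0,1): R0 −= (5)R1 → (1, 0, 6)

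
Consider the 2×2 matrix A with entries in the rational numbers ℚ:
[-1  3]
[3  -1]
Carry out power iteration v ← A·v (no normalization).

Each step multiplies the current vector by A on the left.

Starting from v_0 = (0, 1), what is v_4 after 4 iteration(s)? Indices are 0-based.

v_4 = (-120, 136)

v_0 = (0, 1).
v_1 = A·v_0 = (3, -1).
v_2 = A·v_1 = (-6, 10).
v_3 = A·v_2 = (36, -28).
v_4 = A·v_3 = (-120, 136).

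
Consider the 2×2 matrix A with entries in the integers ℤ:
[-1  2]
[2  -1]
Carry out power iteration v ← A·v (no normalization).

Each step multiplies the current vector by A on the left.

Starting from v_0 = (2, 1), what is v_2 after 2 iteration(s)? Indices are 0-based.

v_2 = (6, -3)

v_0 = (2, 1).
v_1 = A·v_0 = (0, 3).
v_2 = A·v_1 = (6, -3).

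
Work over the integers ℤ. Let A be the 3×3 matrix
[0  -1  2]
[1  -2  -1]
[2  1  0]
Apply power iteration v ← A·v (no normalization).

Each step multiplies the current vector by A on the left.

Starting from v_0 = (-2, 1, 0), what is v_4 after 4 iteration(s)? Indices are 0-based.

v_4 = (28, 4, -60)

v_0 = (-2, 1, 0).
v_1 = A·v_0 = (-1, -4, -3).
v_2 = A·v_1 = (-2, 10, -6).
v_3 = A·v_2 = (-22, -16, 6).
v_4 = A·v_3 = (28, 4, -60).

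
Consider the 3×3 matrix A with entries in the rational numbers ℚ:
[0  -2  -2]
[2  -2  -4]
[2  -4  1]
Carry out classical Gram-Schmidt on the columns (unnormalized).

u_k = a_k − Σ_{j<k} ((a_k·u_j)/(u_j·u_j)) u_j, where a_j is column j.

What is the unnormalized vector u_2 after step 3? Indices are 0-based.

Step 1: u_0 = a_0 = (0, 2, 2).
Step 2: u_1 = a_1 − (-3/2)·u_0 = (-2, 1, -1).
Step 3: u_2 = a_2 − (-3/4)·u_0 − (-1/6)·u_1 = (-7/3, -7/3, 7/3).

u_2 = (-7/3, -7/3, 7/3)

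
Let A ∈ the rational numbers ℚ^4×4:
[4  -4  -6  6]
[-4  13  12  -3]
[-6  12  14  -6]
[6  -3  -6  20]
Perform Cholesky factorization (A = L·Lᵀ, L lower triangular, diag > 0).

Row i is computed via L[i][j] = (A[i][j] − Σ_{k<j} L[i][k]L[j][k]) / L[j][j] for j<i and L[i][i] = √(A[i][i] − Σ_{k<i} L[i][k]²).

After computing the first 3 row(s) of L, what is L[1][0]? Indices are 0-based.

Step 1: L[0][0] = √(4) = 2.
  L[1][0] = (-4) / L[0][0] = -2.
Step 2: L[1][1] = √(9) = 3.
  L[2][0] = (-6) / L[0][0] = -3.
  L[2][1] = (6) / L[1][1] = 2.
Step 3: L[2][2] = √(1) = 1.

L[1][0] = -2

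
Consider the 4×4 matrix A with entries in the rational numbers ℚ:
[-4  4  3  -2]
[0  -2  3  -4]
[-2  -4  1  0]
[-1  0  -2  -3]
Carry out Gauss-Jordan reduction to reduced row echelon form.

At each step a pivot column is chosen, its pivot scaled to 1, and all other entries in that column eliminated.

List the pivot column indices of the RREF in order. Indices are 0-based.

pivot(0,0)=-4: scale R0 → (1, -1, -3/4, 1/2)
  clear (2,0): R2 −= (-2)R0 → (0, -6, -1/2, 1)
  clear (3,0): R3 −= (-1)R0 → (0, -1, -11/4, -5/2)
pivot(1,1)=-2: scale R1 → (0, 1, -3/2, 2)
  clear (0,1): R0 −= (-1)R1 → (1, 0, -9/4, 5/2)
  clear (2,1): R2 −= (-6)R1 → (0, 0, -19/2, 13)
  clear (3,1): R3 −= (-1)R1 → (0, 0, -17/4, -1/2)
pivot(2,2)=-19/2: scale R2 → (0, 0, 1, -26/19)
  clear (0,2): R0 −= (-9/4)R2 → (1, 0, 0, -11/19)
  clear (1,2): R1 −= (-3/2)R2 → (0, 1, 0, -1/19)
  clear (3,2): R3 −= (-17/4)R2 → (0, 0, 0, -120/19)
pivot(3,3)=-120/19: scale R3 → (0, 0, 0, 1)
  clear (0,3): R0 −= (-11/19)R3 → (1, 0, 0, 0)
  clear (1,3): R1 −= (-1/19)R3 → (0, 1, 0, 0)
  clear (2,3): R2 −= (-26/19)R3 → (0, 0, 1, 0)

pivot columns: 0, 1, 2, 3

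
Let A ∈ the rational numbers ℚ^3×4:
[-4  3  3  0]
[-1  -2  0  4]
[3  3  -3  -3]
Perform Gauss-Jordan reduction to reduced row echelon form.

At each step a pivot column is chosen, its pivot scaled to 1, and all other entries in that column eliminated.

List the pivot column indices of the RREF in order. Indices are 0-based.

pivot(0,0)=-4: scale R0 → (1, -3/4, -3/4, 0)
  clear (1,0): R1 −= (-1)R0 → (0, -11/4, -3/4, 4)
  clear (2,0): R2 −= (3)R0 → (0, 21/4, -3/4, -3)
pivot(1,1)=-11/4: scale R1 → (0, 1, 3/11, -16/11)
  clear (0,1): R0 −= (-3/4)R1 → (1, 0, -6/11, -12/11)
  clear (2,1): R2 −= (21/4)R1 → (0, 0, -24/11, 51/11)
pivot(2,2)=-24/11: scale R2 → (0, 0, 1, -17/8)
  clear (0,2): R0 −= (-6/11)R2 → (1, 0, 0, -9/4)
  clear (1,2): R1 −= (3/11)R2 → (0, 1, 0, -7/8)

pivot columns: 0, 1, 2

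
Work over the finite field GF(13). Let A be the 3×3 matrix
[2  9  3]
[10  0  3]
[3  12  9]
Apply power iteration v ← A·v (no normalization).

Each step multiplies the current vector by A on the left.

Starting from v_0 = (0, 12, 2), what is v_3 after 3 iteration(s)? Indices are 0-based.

v_3 = (11, 10, 2)

v_0 = (0, 12, 2).
v_1 = A·v_0 = (10, 6, 6).
v_2 = A·v_1 = (1, 1, 0).
v_3 = A·v_2 = (11, 10, 2).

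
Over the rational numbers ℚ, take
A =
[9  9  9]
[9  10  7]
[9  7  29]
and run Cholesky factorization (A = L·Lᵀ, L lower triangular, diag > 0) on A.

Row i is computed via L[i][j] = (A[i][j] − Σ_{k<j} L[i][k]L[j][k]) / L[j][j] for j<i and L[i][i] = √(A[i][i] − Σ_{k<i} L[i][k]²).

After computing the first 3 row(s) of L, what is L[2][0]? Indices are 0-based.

Step 1: L[0][0] = √(9) = 3.
  L[1][0] = (9) / L[0][0] = 3.
Step 2: L[1][1] = √(1) = 1.
  L[2][0] = (9) / L[0][0] = 3.
  L[2][1] = (-2) / L[1][1] = -2.
Step 3: L[2][2] = √(16) = 4.

L[2][0] = 3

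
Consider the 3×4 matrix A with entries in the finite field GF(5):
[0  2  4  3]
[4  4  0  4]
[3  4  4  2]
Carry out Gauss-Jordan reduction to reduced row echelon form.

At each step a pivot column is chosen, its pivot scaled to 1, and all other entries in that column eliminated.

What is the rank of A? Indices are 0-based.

[1] R0 <-> R1
[1] R0 /= 4  ⇒  (1, 1, 0, 1)
     R2 -= 3·R0  ⇒  (0, 1, 4, 4)
[2] R1 /= 2  ⇒  (0, 1, 2, 4)
     R0 -= 1·R1  ⇒  (1, 0, 3, 2)
     R2 -= 1·R1  ⇒  (0, 0, 2, 0)
[3] R2 /= 2  ⇒  (0, 0, 1, 0)
     R0 -= 3·R2  ⇒  (1, 0, 0, 2)
     R1 -= 2·R2  ⇒  (0, 1, 0, 4)

rank = 3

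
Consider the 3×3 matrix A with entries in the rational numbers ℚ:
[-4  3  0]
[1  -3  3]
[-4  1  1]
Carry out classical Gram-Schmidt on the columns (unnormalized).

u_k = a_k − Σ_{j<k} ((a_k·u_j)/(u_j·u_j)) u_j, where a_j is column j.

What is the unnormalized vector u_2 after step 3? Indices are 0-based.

u_2 = (165/266, 60/133, -135/266)

Step 1: u_0 = a_0 = (-4, 1, -4).
Step 2: u_1 = a_1 − (-19/33)·u_0 = (23/33, -80/33, -43/33).
Step 3: u_2 = a_2 − (-1/33)·u_0 − (-283/266)·u_1 = (165/266, 60/133, -135/266).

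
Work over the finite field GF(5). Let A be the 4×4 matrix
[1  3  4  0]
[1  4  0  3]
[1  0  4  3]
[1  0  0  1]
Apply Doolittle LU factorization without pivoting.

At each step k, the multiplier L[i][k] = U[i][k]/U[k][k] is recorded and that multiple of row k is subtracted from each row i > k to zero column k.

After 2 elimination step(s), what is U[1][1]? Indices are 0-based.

U[1][1] = 1

Step 1: pivot at (0,0) is 1.
  row1 ← row1 − (1)·row0  ⇒  L[1][0]=1, U row1=(0, 1, 1, 3)
  row2 ← row2 − (1)·row0  ⇒  L[2][0]=1, U row2=(0, 2, 0, 3)
  row3 ← row3 − (1)·row0  ⇒  L[3][0]=1, U row3=(0, 2, 1, 1)
Step 2: pivot at (1,1) is 1.
  row2 ← row2 − (2)·row1  ⇒  L[2][1]=2, U row2=(0, 0, 3, 2)
  row3 ← row3 − (2)·row1  ⇒  L[3][1]=2, U row3=(0, 0, 4, 0)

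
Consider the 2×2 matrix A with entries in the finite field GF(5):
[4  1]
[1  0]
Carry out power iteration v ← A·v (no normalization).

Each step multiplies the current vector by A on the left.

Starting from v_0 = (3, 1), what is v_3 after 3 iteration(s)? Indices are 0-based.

v_3 = (3, 0)

v_0 = (3, 1).
v_1 = A·v_0 = (3, 3).
v_2 = A·v_1 = (0, 3).
v_3 = A·v_2 = (3, 0).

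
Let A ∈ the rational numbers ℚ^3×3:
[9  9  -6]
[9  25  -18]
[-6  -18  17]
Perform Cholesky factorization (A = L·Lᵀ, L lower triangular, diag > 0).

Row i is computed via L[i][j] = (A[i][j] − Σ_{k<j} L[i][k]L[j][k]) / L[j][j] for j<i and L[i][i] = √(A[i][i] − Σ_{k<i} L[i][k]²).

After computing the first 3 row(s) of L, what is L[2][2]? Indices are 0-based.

L[2][2] = 2

Step 1: L[0][0] = √(9) = 3.
  L[1][0] = (9) / L[0][0] = 3.
Step 2: L[1][1] = √(16) = 4.
  L[2][0] = (-6) / L[0][0] = -2.
  L[2][1] = (-12) / L[1][1] = -3.
Step 3: L[2][2] = √(4) = 2.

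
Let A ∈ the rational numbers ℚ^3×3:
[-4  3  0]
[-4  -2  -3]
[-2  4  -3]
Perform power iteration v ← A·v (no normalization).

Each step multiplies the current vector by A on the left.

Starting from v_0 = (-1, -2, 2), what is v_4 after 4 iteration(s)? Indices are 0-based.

v_4 = (-1096, 340, -1212)

v_0 = (-1, -2, 2).
v_1 = A·v_0 = (-2, 2, -12).
v_2 = A·v_1 = (14, 40, 48).
v_3 = A·v_2 = (64, -280, -12).
v_4 = A·v_3 = (-1096, 340, -1212).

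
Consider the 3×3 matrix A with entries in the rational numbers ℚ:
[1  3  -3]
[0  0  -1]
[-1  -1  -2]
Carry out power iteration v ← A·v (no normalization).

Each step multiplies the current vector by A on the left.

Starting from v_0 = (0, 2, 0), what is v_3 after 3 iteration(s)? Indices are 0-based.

v_0 = (0, 2, 0).
v_1 = A·v_0 = (6, 0, -2).
v_2 = A·v_1 = (12, 2, -2).
v_3 = A·v_2 = (24, 2, -10).

v_3 = (24, 2, -10)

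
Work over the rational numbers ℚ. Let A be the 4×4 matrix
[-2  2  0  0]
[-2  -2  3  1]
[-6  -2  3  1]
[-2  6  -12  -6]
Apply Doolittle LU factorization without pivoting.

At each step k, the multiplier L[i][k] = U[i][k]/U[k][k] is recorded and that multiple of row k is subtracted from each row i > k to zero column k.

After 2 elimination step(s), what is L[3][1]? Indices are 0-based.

L[3][1] = -1

Step 1: pivot at (0,0) is -2.
  row1 ← row1 − (1)·row0  ⇒  L[1][0]=1, U row1=(0, -4, 3, 1)
  row2 ← row2 − (3)·row0  ⇒  L[2][0]=3, U row2=(0, -8, 3, 1)
  row3 ← row3 − (1)·row0  ⇒  L[3][0]=1, U row3=(0, 4, -12, -6)
Step 2: pivot at (1,1) is -4.
  row2 ← row2 − (2)·row1  ⇒  L[2][1]=2, U row2=(0, 0, -3, -1)
  row3 ← row3 − (-1)·row1  ⇒  L[3][1]=-1, U row3=(0, 0, -9, -5)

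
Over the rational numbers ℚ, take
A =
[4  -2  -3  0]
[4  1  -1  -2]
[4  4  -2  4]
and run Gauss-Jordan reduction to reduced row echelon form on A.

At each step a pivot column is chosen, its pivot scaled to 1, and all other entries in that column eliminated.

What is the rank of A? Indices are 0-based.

step 1: normalize row 0 (÷4) = (1, -1/2, -3/4, 0)
  row 1: subtract 4×row0 = (0, 3, 2, -2)
  row 2: subtract 4×row0 = (0, 6, 1, 4)
step 2: normalize row 1 (÷3) = (0, 1, 2/3, -2/3)
  row 0: subtract -1/2×row1 = (1, 0, -5/12, -1/3)
  row 2: subtract 6×row1 = (0, 0, -3, 8)
step 3: normalize row 2 (÷-3) = (0, 0, 1, -8/3)
  row 0: subtract -5/12×row2 = (1, 0, 0, -13/9)
  row 1: subtract 2/3×row2 = (0, 1, 0, 10/9)

rank = 3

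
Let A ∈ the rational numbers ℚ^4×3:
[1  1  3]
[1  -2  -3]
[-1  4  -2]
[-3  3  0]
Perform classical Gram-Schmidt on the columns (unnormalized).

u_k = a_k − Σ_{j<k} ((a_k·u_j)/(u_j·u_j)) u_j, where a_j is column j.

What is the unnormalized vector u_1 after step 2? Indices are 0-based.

Step 1: u_0 = a_0 = (1, 1, -1, -3).
Step 2: u_1 = a_1 − (-7/6)·u_0 = (13/6, -5/6, 17/6, -1/2).

u_1 = (13/6, -5/6, 17/6, -1/2)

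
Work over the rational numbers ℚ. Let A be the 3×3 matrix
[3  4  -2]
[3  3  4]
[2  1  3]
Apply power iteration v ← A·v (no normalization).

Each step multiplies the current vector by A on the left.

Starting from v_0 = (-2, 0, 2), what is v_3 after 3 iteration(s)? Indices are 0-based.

v_3 = (-118, -174, -104)

v_0 = (-2, 0, 2).
v_1 = A·v_0 = (-10, 2, 2).
v_2 = A·v_1 = (-26, -16, -12).
v_3 = A·v_2 = (-118, -174, -104).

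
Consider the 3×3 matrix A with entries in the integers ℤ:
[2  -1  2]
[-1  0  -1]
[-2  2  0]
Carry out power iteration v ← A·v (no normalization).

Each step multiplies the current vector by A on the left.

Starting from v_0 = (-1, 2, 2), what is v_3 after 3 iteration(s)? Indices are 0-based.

v_0 = (-1, 2, 2).
v_1 = A·v_0 = (0, -1, 6).
v_2 = A·v_1 = (13, -6, -2).
v_3 = A·v_2 = (28, -11, -38).

v_3 = (28, -11, -38)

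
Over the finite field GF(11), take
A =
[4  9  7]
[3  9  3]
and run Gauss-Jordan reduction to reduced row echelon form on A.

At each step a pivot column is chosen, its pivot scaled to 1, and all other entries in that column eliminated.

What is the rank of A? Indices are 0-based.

rank = 2

step 1: normalize row 0 (÷4) = (1, 5, 10)
  row 1: subtract 3×row0 = (0, 5, 6)
step 2: normalize row 1 (÷5) = (0, 1, 10)
  row 0: subtract 5×row1 = (1, 0, 4)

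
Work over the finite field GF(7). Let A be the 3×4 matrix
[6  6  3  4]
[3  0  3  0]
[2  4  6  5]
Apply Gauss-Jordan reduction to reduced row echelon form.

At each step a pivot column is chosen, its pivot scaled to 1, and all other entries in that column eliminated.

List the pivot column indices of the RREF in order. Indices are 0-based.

pivot columns: 0, 1, 2

[1] R0 /= 6  ⇒  (1, 1, 4, 3)
     R1 -= 3·R0  ⇒  (0, 4, 5, 5)
     R2 -= 2·R0  ⇒  (0, 2, 5, 6)
[2] R1 /= 4  ⇒  (0, 1, 3, 3)
     R0 -= 1·R1  ⇒  (1, 0, 1, 0)
     R2 -= 2·R1  ⇒  (0, 0, 6, 0)
[3] R2 /= 6  ⇒  (0, 0, 1, 0)
     R0 -= 1·R2  ⇒  (1, 0, 0, 0)
     R1 -= 3·R2  ⇒  (0, 1, 0, 3)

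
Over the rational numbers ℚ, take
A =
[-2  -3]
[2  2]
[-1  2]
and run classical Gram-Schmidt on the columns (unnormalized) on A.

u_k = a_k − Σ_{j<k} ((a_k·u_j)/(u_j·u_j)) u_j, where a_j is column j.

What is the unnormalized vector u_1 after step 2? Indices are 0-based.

u_1 = (-11/9, 2/9, 26/9)

Step 1: u_0 = a_0 = (-2, 2, -1).
Step 2: u_1 = a_1 − (8/9)·u_0 = (-11/9, 2/9, 26/9).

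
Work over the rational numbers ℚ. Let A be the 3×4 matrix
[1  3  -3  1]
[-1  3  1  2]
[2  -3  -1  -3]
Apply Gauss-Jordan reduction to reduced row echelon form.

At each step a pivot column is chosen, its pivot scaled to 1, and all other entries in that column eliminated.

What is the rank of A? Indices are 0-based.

rank = 3

step 1: normalize row 0 (÷1) = (1, 3, -3, 1)
  row 1: subtract -1×row0 = (0, 6, -2, 3)
  row 2: subtract 2×row0 = (0, -9, 5, -5)
step 2: normalize row 1 (÷6) = (0, 1, -1/3, 1/2)
  row 0: subtract 3×row1 = (1, 0, -2, -1/2)
  row 2: subtract -9×row1 = (0, 0, 2, -1/2)
step 3: normalize row 2 (÷2) = (0, 0, 1, -1/4)
  row 0: subtract -2×row2 = (1, 0, 0, -1)
  row 1: subtract -1/3×row2 = (0, 1, 0, 5/12)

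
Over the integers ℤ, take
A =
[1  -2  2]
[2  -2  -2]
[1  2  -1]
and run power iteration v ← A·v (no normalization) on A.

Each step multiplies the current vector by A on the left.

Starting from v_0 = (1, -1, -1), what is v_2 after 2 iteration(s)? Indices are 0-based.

v_0 = (1, -1, -1).
v_1 = A·v_0 = (1, 6, 0).
v_2 = A·v_1 = (-11, -10, 13).

v_2 = (-11, -10, 13)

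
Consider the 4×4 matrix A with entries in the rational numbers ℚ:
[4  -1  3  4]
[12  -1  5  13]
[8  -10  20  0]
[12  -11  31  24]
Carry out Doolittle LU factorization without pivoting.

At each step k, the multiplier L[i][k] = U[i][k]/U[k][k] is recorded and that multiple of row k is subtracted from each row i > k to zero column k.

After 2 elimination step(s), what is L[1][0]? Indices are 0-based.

[col 0] pivot 4
  R1 -= 3*R0 → (0, 2, -4, 1)  (L[1][0] := 3)
  R2 -= 2*R0 → (0, -8, 14, -8)  (L[2][0] := 2)
  R3 -= 3*R0 → (0, -8, 22, 12)  (L[3][0] := 3)
[col 1] pivot 2
  R2 -= -4*R1 → (0, 0, -2, -4)  (L[2][1] := -4)
  R3 -= -4*R1 → (0, 0, 6, 16)  (L[3][1] := -4)

L[1][0] = 3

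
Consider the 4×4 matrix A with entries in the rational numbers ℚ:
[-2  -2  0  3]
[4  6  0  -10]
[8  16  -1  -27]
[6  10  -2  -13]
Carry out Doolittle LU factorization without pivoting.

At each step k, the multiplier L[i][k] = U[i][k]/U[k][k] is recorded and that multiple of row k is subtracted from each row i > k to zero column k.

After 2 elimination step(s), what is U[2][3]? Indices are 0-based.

Step 1: pivot at (0,0) is -2.
  row1 ← row1 − (-2)·row0  ⇒  L[1][0]=-2, U row1=(0, 2, 0, -4)
  row2 ← row2 − (-4)·row0  ⇒  L[2][0]=-4, U row2=(0, 8, -1, -15)
  row3 ← row3 − (-3)·row0  ⇒  L[3][0]=-3, U row3=(0, 4, -2, -4)
Step 2: pivot at (1,1) is 2.
  row2 ← row2 − (4)·row1  ⇒  L[2][1]=4, U row2=(0, 0, -1, 1)
  row3 ← row3 − (2)·row1  ⇒  L[3][1]=2, U row3=(0, 0, -2, 4)

U[2][3] = 1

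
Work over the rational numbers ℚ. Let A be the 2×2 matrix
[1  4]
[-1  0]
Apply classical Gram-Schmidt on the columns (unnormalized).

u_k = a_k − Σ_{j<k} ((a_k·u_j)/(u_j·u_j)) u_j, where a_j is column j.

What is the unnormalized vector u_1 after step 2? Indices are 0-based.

Step 1: u_0 = a_0 = (1, -1).
Step 2: u_1 = a_1 − (2)·u_0 = (2, 2).

u_1 = (2, 2)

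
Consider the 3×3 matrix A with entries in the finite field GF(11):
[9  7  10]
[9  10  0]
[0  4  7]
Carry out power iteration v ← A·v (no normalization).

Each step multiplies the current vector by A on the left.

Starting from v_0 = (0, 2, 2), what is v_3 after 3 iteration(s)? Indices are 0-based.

v_3 = (7, 10, 10)

v_0 = (0, 2, 2).
v_1 = A·v_0 = (1, 9, 0).
v_2 = A·v_1 = (6, 0, 3).
v_3 = A·v_2 = (7, 10, 10).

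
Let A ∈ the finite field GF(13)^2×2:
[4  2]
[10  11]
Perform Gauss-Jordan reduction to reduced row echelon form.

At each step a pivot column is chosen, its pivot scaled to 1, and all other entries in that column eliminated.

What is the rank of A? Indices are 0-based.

[1] R0 /= 4  ⇒  (1, 7)
     R1 -= 10·R0  ⇒  (0, 6)
[2] R1 /= 6  ⇒  (0, 1)
     R0 -= 7·R1  ⇒  (1, 0)

rank = 2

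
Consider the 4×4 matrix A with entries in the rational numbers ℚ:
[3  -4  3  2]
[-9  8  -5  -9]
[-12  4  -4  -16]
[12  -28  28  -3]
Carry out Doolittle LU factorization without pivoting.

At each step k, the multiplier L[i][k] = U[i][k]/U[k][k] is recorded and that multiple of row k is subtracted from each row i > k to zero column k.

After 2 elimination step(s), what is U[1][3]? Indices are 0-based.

Step 1: pivot at (0,0) is 3.
  row1 ← row1 − (-3)·row0  ⇒  L[1][0]=-3, U row1=(0, -4, 4, -3)
  row2 ← row2 − (-4)·row0  ⇒  L[2][0]=-4, U row2=(0, -12, 8, -8)
  row3 ← row3 − (4)·row0  ⇒  L[3][0]=4, U row3=(0, -12, 16, -11)
Step 2: pivot at (1,1) is -4.
  row2 ← row2 − (3)·row1  ⇒  L[2][1]=3, U row2=(0, 0, -4, 1)
  row3 ← row3 − (3)·row1  ⇒  L[3][1]=3, U row3=(0, 0, 4, -2)

U[1][3] = -3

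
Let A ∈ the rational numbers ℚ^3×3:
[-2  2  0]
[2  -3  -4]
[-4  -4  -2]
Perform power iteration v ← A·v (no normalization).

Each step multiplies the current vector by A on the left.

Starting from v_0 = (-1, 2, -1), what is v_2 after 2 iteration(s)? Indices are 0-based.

v_0 = (-1, 2, -1).
v_1 = A·v_0 = (6, -4, -2).
v_2 = A·v_1 = (-20, 32, -4).

v_2 = (-20, 32, -4)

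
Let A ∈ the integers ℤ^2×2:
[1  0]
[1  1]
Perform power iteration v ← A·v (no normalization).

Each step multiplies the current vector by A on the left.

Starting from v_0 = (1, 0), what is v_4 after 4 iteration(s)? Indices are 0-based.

v_0 = (1, 0).
v_1 = A·v_0 = (1, 1).
v_2 = A·v_1 = (1, 2).
v_3 = A·v_2 = (1, 3).
v_4 = A·v_3 = (1, 4).

v_4 = (1, 4)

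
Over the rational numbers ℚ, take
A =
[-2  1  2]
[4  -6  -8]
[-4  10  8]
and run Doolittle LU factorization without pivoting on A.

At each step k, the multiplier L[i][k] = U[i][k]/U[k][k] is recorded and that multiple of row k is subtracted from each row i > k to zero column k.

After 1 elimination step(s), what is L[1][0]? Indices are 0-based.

k=0: U[0][0]=-2
  eliminate (1,0): mult=-2, new row 1: (0, -4, -4); set L[1][0]=-2
  eliminate (2,0): mult=2, new row 2: (0, 8, 4); set L[2][0]=2

L[1][0] = -2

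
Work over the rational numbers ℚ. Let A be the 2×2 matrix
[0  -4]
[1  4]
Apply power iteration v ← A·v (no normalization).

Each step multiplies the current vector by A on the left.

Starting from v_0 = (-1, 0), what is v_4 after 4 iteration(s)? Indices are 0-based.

v_0 = (-1, 0).
v_1 = A·v_0 = (0, -1).
v_2 = A·v_1 = (4, -4).
v_3 = A·v_2 = (16, -12).
v_4 = A·v_3 = (48, -32).

v_4 = (48, -32)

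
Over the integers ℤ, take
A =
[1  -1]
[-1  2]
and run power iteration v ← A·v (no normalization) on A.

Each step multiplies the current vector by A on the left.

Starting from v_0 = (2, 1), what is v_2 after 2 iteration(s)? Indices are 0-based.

v_0 = (2, 1).
v_1 = A·v_0 = (1, 0).
v_2 = A·v_1 = (1, -1).

v_2 = (1, -1)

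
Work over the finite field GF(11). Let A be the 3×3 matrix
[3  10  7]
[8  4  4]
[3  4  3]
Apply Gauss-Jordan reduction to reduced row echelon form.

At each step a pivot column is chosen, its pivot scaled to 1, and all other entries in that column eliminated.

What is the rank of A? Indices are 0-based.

rank = 3

step 1: normalize row 0 (÷3) = (1, 7, 6)
  row 1: subtract 8×row0 = (0, 3, 0)
  row 2: subtract 3×row0 = (0, 5, 7)
step 2: normalize row 1 (÷3) = (0, 1, 0)
  row 0: subtract 7×row1 = (1, 0, 6)
  row 2: subtract 5×row1 = (0, 0, 7)
step 3: normalize row 2 (÷7) = (0, 0, 1)
  row 0: subtract 6×row2 = (1, 0, 0)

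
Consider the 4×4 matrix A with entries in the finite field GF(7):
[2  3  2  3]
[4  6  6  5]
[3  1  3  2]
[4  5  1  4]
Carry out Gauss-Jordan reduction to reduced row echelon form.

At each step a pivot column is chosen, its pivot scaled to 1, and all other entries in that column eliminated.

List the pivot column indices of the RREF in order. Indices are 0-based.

pivot columns: 0, 1, 2, 3

[1] R0 /= 2  ⇒  (1, 5, 1, 5)
     R1 -= 4·R0  ⇒  (0, 0, 2, 6)
     R2 -= 3·R0  ⇒  (0, 0, 0, 1)
     R3 -= 4·R0  ⇒  (0, 6, 4, 5)
[2] R1 <-> R3
[2] R1 /= 6  ⇒  (0, 1, 3, 2)
     R0 -= 5·R1  ⇒  (1, 0, 0, 2)
[3] R2 <-> R3
[3] R2 /= 2  ⇒  (0, 0, 1, 3)
     R1 -= 3·R2  ⇒  (0, 1, 0, 0)
[4] R3 /= 1  ⇒  (0, 0, 0, 1)
     R0 -= 2·R3  ⇒  (1, 0, 0, 0)
     R2 -= 3·R3  ⇒  (0, 0, 1, 0)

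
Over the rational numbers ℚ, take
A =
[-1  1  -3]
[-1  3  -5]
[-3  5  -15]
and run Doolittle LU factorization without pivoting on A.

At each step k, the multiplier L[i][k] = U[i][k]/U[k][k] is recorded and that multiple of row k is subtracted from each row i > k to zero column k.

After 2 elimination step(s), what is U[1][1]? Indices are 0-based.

Step 1: pivot at (0,0) is -1.
  row1 ← row1 − (1)·row0  ⇒  L[1][0]=1, U row1=(0, 2, -2)
  row2 ← row2 − (3)·row0  ⇒  L[2][0]=3, U row2=(0, 2, -6)
Step 2: pivot at (1,1) is 2.
  row2 ← row2 − (1)·row1  ⇒  L[2][1]=1, U row2=(0, 0, -4)

U[1][1] = 2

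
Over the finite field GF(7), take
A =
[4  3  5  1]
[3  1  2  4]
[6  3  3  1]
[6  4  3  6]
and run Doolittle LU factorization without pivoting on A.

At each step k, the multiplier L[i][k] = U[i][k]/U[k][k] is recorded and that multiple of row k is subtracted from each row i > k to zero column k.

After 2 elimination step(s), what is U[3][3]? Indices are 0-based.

U[3][3] = 6

Step 1: pivot at (0,0) is 4.
  row1 ← row1 − (6)·row0  ⇒  L[1][0]=6, U row1=(0, 4, 0, 5)
  row2 ← row2 − (5)·row0  ⇒  L[2][0]=5, U row2=(0, 2, 6, 3)
  row3 ← row3 − (5)·row0  ⇒  L[3][0]=5, U row3=(0, 3, 6, 1)
Step 2: pivot at (1,1) is 4.
  row2 ← row2 − (4)·row1  ⇒  L[2][1]=4, U row2=(0, 0, 6, 4)
  row3 ← row3 − (6)·row1  ⇒  L[3][1]=6, U row3=(0, 0, 6, 6)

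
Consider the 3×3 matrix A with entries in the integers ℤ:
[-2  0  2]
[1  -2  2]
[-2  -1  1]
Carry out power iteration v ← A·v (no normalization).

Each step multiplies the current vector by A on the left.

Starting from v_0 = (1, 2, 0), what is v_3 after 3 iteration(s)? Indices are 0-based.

v_0 = (1, 2, 0).
v_1 = A·v_0 = (-2, -3, -4).
v_2 = A·v_1 = (-4, -4, 3).
v_3 = A·v_2 = (14, 10, 15).

v_3 = (14, 10, 15)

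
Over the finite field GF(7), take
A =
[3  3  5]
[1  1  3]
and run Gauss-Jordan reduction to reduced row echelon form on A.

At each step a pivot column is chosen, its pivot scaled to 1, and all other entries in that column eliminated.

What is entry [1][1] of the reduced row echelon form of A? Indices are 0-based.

M[1][1] = 0

pivot(0,0)=3: scale R0 → (1, 1, 4)
  clear (1,0): R1 −= (1)R0 → (0, 0, 6)
col 1: no nonzero at/below row 1; advance.
pivot(1,2)=6: scale R1 → (0, 0, 1)
  clear (0,2): R0 −= (4)R1 → (1, 1, 0)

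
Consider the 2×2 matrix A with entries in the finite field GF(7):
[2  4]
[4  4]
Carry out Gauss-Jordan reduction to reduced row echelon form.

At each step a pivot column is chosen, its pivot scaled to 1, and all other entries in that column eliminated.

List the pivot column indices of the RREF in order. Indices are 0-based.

step 1: normalize row 0 (÷2) = (1, 2)
  row 1: subtract 4×row0 = (0, 3)
step 2: normalize row 1 (÷3) = (0, 1)
  row 0: subtract 2×row1 = (1, 0)

pivot columns: 0, 1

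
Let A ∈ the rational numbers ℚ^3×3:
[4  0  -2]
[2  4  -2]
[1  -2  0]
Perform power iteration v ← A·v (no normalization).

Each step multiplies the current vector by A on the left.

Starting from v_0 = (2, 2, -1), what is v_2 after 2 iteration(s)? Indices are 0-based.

v_0 = (2, 2, -1).
v_1 = A·v_0 = (10, 14, -2).
v_2 = A·v_1 = (44, 80, -18).

v_2 = (44, 80, -18)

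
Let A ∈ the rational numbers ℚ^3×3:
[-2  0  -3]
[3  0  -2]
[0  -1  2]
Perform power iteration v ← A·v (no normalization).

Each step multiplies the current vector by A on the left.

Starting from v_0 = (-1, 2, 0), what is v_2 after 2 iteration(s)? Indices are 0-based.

v_2 = (2, 10, -1)

v_0 = (-1, 2, 0).
v_1 = A·v_0 = (2, -3, -2).
v_2 = A·v_1 = (2, 10, -1).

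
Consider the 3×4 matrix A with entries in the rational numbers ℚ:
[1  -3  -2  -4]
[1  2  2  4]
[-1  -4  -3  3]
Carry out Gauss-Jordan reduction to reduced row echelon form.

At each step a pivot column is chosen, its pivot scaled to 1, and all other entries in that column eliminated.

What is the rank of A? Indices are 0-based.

rank = 3

step 1: normalize row 0 (÷1) = (1, -3, -2, -4)
  row 1: subtract 1×row0 = (0, 5, 4, 8)
  row 2: subtract -1×row0 = (0, -7, -5, -1)
step 2: normalize row 1 (÷5) = (0, 1, 4/5, 8/5)
  row 0: subtract -3×row1 = (1, 0, 2/5, 4/5)
  row 2: subtract -7×row1 = (0, 0, 3/5, 51/5)
step 3: normalize row 2 (÷3/5) = (0, 0, 1, 17)
  row 0: subtract 2/5×row2 = (1, 0, 0, -6)
  row 1: subtract 4/5×row2 = (0, 1, 0, -12)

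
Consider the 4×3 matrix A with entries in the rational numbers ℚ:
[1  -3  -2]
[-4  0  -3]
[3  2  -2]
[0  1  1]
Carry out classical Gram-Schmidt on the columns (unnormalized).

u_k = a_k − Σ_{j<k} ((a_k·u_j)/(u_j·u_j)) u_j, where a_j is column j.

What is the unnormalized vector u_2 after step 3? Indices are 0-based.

u_2 = (-559/355, -877/355, -983/355, 289/355)

Step 1: u_0 = a_0 = (1, -4, 3, 0).
Step 2: u_1 = a_1 − (3/26)·u_0 = (-81/26, 6/13, 43/26, 1).
Step 3: u_2 = a_2 − (2/13)·u_0 − (66/355)·u_1 = (-559/355, -877/355, -983/355, 289/355).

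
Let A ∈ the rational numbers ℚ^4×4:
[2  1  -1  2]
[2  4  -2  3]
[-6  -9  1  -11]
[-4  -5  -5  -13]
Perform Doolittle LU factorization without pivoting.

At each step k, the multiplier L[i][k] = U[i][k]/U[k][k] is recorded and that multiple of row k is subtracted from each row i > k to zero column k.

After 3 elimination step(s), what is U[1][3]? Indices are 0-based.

[col 0] pivot 2
  R1 -= 1*R0 → (0, 3, -1, 1)  (L[1][0] := 1)
  R2 -= -3*R0 → (0, -6, -2, -5)  (L[2][0] := -3)
  R3 -= -2*R0 → (0, -3, -7, -9)  (L[3][0] := -2)
[col 1] pivot 3
  R2 -= -2*R1 → (0, 0, -4, -3)  (L[2][1] := -2)
  R3 -= -1*R1 → (0, 0, -8, -8)  (L[3][1] := -1)
[col 2] pivot -4
  R3 -= 2*R2 → (0, 0, 0, -2)  (L[3][2] := 2)

U[1][3] = 1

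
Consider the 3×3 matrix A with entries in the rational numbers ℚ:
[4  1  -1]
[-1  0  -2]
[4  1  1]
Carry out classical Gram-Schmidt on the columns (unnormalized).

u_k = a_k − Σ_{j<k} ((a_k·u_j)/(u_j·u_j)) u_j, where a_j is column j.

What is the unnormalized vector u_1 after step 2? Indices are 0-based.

Step 1: u_0 = a_0 = (4, -1, 4).
Step 2: u_1 = a_1 − (8/33)·u_0 = (1/33, 8/33, 1/33).

u_1 = (1/33, 8/33, 1/33)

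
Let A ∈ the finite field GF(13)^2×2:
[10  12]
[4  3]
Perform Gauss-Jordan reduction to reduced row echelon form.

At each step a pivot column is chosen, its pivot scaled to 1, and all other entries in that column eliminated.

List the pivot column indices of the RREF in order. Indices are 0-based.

pivot(0,0)=10: scale R0 → (1, 9)
  clear (1,0): R1 −= (4)R0 → (0, 6)
pivot(1,1)=6: scale R1 → (0, 1)
  clear (0,1): R0 −= (9)R1 → (1, 0)

pivot columns: 0, 1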